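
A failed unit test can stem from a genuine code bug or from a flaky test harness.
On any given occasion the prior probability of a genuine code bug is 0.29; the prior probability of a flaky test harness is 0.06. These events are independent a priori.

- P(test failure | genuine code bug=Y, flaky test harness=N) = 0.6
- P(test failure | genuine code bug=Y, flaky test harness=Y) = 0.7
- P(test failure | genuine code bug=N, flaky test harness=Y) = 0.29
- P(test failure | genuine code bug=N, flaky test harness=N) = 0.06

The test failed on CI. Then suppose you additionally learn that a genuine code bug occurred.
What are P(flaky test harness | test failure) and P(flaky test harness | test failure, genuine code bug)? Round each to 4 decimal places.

P(test failure) = 0.06*0.71*0.94 + 0.29*0.71*0.06 + 0.6*0.29*0.94 + 0.7*0.29*0.06 = 0.040044 + 0.012354 + 0.163560 + 0.012180 = 0.228138
The flaky test harness-present share is 0.012354 + 0.012180 = 0.024534.
P(flaky test harness | test failure) = 0.024534 / 0.228138 ≈ 0.1075

With the extra evidence:
By total probability over both values of flaky test harness:
  P(test failure | genuine code bug) = 0.6×0.94 + 0.7×0.06
        = 0.564000 + 0.042000 = 0.606000
Configurations with flaky test harness contribute 0.042000, so
  P(flaky test harness | test failure, genuine code bug) = 0.042000 / 0.606000 ≈ 0.0693

P(flaky test harness | test failure) ≈ 0.1075; P(flaky test harness | test failure, genuine code bug) ≈ 0.0693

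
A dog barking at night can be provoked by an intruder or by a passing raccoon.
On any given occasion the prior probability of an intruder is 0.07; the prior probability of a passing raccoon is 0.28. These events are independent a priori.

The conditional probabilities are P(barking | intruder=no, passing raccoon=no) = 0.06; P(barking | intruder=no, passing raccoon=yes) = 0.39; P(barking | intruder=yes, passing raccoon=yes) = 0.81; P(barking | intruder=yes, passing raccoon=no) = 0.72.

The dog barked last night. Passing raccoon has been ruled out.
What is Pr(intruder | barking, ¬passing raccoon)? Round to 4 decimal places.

Pr(intruder | barking, ¬passing raccoon) ≈ 0.4746

P(barking | ¬passing raccoon) = 0.06·0.93 + 0.72·0.07 = 0.055800 + 0.050400 = 0.106200
Restricting to configurations with intruder present: 0.72·0.07 = 0.050400.
Hence the posterior is 0.050400/0.106200 ≈ 0.4746.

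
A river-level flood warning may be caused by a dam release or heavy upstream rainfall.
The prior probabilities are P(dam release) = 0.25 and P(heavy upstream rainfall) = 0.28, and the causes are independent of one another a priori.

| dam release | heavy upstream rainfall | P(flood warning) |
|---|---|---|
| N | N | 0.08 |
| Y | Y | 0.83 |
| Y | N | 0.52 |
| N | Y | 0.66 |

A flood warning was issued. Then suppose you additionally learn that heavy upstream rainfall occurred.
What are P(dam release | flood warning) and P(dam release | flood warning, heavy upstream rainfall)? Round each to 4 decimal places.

P(dam release | flood warning) ≈ 0.4549; P(dam release | flood warning, heavy upstream rainfall) ≈ 0.2954

P(flood warning) = 0.08*0.75*0.72 + 0.66*0.75*0.28 + 0.52*0.25*0.72 + 0.83*0.25*0.28 = 0.043200 + 0.138600 + 0.093600 + 0.058100 = 0.333500
The dam release-present share is 0.093600 + 0.058100 = 0.151700.
P(dam release | flood warning) = 0.151700 / 0.333500 ≈ 0.4549

Now condition on the additional information:
For the numerator, keep only dam release=true terms: 0.83×0.25 = 0.207500
Denominator P(flood warning | heavy upstream rainfall): 0.66×0.75 + 0.83×0.25 = 0.702500
P(dam release | flood warning, heavy upstream rainfall) = 0.207500/0.702500 ≈ 0.2954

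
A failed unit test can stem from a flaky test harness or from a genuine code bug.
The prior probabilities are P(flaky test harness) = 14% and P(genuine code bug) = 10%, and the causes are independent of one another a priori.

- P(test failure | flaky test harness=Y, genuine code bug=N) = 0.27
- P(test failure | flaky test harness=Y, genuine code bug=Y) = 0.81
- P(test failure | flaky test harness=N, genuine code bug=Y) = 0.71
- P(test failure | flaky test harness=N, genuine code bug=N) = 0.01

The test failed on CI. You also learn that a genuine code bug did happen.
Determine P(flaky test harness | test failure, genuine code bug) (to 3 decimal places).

P(flaky test harness | test failure, genuine code bug) ≈ 0.157

Weight on flaky test harness=true, given the evidence: 0.81×0.14 = 0.113400
Normalizer over all consistent configurations: 0.71×0.86 + 0.81×0.14 = 0.724000
P(flaky test harness | test failure, genuine code bug) = 0.113400/0.724000 ≈ 0.157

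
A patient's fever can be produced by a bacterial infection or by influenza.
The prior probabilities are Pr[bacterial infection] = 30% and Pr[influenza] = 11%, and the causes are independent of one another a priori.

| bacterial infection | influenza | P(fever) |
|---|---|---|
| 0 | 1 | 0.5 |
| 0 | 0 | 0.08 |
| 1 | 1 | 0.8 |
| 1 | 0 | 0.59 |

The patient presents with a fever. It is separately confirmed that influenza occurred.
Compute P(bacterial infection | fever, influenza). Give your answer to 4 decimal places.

P(bacterial infection | fever, influenza) ≈ 0.4068

P(fever | influenza) = 0.5·0.7 + 0.8·0.3 = 0.350000 + 0.240000 = 0.590000
Restricting to configurations with bacterial infection present: 0.8·0.3 = 0.240000.
Hence the posterior is 0.240000/0.590000 ≈ 0.4068.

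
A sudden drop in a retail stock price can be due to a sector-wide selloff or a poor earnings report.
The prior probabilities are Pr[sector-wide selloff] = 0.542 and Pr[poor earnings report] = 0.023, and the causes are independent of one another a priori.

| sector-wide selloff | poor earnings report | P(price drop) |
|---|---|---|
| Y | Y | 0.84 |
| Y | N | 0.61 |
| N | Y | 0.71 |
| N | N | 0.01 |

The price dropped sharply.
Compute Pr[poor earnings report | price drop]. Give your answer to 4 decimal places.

Pr[poor earnings report | price drop] ≈ 0.0520

Sum P(price drop|·) weighted by the priors over the 4 (sector-wide selloff, poor earnings report) configurations:
  P(price drop) = 0.01×0.458×0.977 + 0.71×0.458×0.023 + 0.61×0.542×0.977 + 0.84×0.542×0.023
        = 0.004475 + 0.007479 + 0.323016 + 0.010471 = 0.345441
Configurations with poor earnings report contribute 0.017950, so
  P(poor earnings report | price drop) = 0.017950 / 0.345441 ≈ 0.0520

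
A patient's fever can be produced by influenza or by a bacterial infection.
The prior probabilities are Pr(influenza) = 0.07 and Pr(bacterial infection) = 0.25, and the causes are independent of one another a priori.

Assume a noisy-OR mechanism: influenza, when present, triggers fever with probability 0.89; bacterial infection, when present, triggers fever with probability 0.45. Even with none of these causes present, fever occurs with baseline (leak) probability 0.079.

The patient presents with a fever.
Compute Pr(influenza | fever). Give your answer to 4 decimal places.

Under noisy-OR, P(fever | causes) = 1 − (1−0.079)·∏(1−qᵢ) over the active causes.
Enumerate the 4 (influenza, bacterial infection) configurations and weight by the priors:
  P(fever) = 0.079·0.93·0.75 + 0.49345·0.93·0.25 + 0.89869·0.07·0.75 + 0.944279·0.07·0.25
        = 0.055103 + 0.114727 + 0.047181 + 0.016525 = 0.233536
The terms with influenza present sum to 0.063706, so
  P(influenza | fever) = 0.063706 / 0.233536 ≈ 0.2728

Pr(influenza | fever) ≈ 0.2728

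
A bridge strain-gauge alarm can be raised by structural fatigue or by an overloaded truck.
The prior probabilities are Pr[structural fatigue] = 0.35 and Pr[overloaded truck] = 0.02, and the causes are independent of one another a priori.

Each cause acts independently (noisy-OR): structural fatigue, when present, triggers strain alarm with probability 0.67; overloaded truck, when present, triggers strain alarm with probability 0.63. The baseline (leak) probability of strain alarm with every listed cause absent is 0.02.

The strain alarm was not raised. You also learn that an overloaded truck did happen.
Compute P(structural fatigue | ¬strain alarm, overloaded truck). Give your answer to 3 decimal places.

P(structural fatigue | ¬strain alarm, overloaded truck) ≈ 0.151

Under noisy-OR, P(strain alarm | causes) = 1 − (1−0.02)·∏(1−qᵢ) over the active causes.
Numerator (weight on configurations with structural fatigue): 0.119658·0.35 = 0.041880
Normalizer over all consistent configurations: 0.3626·0.65 + 0.119658·0.35 = 0.277570
P(structural fatigue | ¬strain alarm, overloaded truck) = 0.041880/0.277570 ≈ 0.151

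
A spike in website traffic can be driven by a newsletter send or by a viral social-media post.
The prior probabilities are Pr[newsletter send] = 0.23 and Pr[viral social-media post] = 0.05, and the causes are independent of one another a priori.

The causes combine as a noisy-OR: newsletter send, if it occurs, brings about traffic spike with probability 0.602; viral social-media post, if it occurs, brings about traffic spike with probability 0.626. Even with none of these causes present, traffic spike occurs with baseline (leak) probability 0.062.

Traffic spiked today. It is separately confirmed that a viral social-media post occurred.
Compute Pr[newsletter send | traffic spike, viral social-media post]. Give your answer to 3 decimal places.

Under noisy-OR, P(traffic spike | causes) = 1 − (1−0.062)·∏(1−qᵢ) over the active causes.
Enumerate both values of newsletter send and weight by the priors:
  P(traffic spike | viral social-media post) = 0.649188*0.77 + 0.860377*0.23
        = 0.499875 + 0.197887 = 0.697762
Configurations with newsletter send contribute 0.197887, so
  P(newsletter send | traffic spike, viral social-media post) = 0.197887 / 0.697762 ≈ 0.284

Pr[newsletter send | traffic spike, viral social-media post] ≈ 0.284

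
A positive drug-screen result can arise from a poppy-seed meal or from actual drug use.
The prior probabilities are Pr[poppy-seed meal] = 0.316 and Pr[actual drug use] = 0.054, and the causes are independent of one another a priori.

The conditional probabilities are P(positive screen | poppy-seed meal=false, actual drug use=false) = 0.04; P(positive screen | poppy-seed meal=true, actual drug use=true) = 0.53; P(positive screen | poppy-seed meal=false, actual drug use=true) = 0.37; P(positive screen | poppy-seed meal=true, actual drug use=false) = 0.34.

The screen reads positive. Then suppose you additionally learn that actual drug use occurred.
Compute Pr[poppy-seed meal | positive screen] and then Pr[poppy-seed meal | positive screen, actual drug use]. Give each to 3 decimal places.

Pr[poppy-seed meal | positive screen] ≈ 0.737; Pr[poppy-seed meal | positive screen, actual drug use] ≈ 0.398

For the numerator, keep only poppy-seed meal=true terms: 0.101638 + 0.009044 = 0.110682
Denominator P(positive screen): 0.04*0.684*0.946 + 0.37*0.684*0.054 + 0.34*0.316*0.946 + 0.53*0.316*0.054 = 0.150231
Posterior = 0.110682 / 0.150231 ≈ 0.737

Now also conditioning on actual drug use=true:
For the numerator, keep only poppy-seed meal=true terms: 0.53×0.316 = 0.167480
Denominator P(positive screen | actual drug use): 0.37×0.684 + 0.53×0.316 = 0.420560
Posterior = 0.167480 / 0.420560 ≈ 0.398
The drop from 0.737 to 0.398 is the explaining-away (discounting) effect.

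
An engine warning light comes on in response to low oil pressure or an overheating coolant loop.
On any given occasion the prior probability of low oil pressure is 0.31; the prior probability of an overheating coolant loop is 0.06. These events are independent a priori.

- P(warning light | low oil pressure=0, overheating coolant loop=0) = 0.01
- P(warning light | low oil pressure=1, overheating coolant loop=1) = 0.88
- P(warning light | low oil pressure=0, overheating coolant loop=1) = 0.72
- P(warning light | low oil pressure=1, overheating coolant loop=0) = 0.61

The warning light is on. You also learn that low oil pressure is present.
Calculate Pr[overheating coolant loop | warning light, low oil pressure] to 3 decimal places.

Pr[overheating coolant loop | warning light, low oil pressure] ≈ 0.084

P(warning light | low oil pressure) = 0.61·0.94 + 0.88·0.06 = 0.573400 + 0.052800 = 0.626200
Restricting to configurations with overheating coolant loop present: 0.88·0.06 = 0.052800.
So P(overheating coolant loop | warning light, low oil pressure) = 0.052800/0.626200 ≈ 0.084.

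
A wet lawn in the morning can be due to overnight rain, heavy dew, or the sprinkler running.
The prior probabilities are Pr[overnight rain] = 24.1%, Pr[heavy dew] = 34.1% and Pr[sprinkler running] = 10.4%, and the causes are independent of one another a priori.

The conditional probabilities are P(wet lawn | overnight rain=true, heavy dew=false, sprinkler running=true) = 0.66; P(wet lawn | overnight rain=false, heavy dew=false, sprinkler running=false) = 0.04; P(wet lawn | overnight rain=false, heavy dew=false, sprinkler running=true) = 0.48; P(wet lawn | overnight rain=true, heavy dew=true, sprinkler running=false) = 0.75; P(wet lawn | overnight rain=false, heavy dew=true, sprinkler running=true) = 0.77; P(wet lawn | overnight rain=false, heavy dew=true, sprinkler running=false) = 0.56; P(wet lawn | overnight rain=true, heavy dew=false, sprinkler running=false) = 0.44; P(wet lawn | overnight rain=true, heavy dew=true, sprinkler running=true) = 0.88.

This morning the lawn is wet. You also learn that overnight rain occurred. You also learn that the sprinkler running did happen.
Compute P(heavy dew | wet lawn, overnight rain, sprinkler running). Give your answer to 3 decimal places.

P(wet lawn | overnight rain, sprinkler running) = 0.66·0.659 + 0.88·0.341 = 0.434940 + 0.300080 = 0.735020
Restricting to configurations with heavy dew present: 0.88·0.341 = 0.300080.
So P(heavy dew | wet lawn, overnight rain, sprinkler running) = 0.300080/0.735020 ≈ 0.408.

P(heavy dew | wet lawn, overnight rain, sprinkler running) ≈ 0.408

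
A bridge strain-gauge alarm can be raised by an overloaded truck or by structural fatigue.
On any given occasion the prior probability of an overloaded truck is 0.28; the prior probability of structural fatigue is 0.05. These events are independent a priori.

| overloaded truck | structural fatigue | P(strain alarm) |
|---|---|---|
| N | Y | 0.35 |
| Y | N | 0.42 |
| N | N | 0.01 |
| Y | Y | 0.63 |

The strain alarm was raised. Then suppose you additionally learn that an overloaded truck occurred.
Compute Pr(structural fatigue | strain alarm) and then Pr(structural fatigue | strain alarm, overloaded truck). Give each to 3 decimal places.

Numerator (weight on configurations with structural fatigue): 0.012600 + 0.008820 = 0.021420
The normalizing constant is 0.01*0.72*0.95 + 0.35*0.72*0.05 + 0.42*0.28*0.95 + 0.63*0.28*0.05 = 0.139980
P(structural fatigue | strain alarm) = 0.021420/0.139980 ≈ 0.153

Now condition on the additional information:
By total probability over both values of structural fatigue:
  P(strain alarm | overloaded truck) = 0.42×0.95 + 0.63×0.05
        = 0.399000 + 0.031500 = 0.430500
The terms with structural fatigue present sum to 0.031500, so
  P(structural fatigue | strain alarm, overloaded truck) = 0.031500 / 0.430500 ≈ 0.073
— overloaded truck explains away the evidence for structural fatigue.

Pr(structural fatigue | strain alarm) ≈ 0.153; Pr(structural fatigue | strain alarm, overloaded truck) ≈ 0.073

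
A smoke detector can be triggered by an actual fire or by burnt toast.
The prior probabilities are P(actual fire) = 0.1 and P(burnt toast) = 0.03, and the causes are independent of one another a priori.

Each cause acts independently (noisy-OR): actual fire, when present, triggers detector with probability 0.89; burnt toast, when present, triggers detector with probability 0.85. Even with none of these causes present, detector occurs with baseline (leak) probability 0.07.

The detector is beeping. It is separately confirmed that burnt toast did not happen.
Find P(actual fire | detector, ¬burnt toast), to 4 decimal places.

Under noisy-OR, P(detector | causes) = 1 − (1−0.07)·∏(1−qᵢ) over the active causes.
P(detector | ¬burnt toast) = 0.07*0.9 + 0.8977*0.1 = 0.063000 + 0.089770 = 0.152770
The actual fire-present share is 0.8977*0.1 = 0.089770.
So P(actual fire | detector, ¬burnt toast) = 0.089770/0.152770 ≈ 0.5876.

P(actual fire | detector, ¬burnt toast) ≈ 0.5876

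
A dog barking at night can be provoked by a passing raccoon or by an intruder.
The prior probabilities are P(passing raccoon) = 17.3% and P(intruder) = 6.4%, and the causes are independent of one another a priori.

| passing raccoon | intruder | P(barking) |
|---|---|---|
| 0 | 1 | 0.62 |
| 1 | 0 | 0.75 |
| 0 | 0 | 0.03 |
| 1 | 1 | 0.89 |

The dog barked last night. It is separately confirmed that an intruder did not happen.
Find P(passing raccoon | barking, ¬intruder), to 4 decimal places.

P(passing raccoon | barking, ¬intruder) ≈ 0.8395

Sum P(barking|·) weighted by the priors over both values of passing raccoon:
  P(barking | ¬intruder) = 0.03*0.827 + 0.75*0.173
        = 0.024810 + 0.129750 = 0.154560
Keeping only the passing raccoon-present terms gives 0.129750, so
  P(passing raccoon | barking, ¬intruder) = 0.129750 / 0.154560 ≈ 0.8395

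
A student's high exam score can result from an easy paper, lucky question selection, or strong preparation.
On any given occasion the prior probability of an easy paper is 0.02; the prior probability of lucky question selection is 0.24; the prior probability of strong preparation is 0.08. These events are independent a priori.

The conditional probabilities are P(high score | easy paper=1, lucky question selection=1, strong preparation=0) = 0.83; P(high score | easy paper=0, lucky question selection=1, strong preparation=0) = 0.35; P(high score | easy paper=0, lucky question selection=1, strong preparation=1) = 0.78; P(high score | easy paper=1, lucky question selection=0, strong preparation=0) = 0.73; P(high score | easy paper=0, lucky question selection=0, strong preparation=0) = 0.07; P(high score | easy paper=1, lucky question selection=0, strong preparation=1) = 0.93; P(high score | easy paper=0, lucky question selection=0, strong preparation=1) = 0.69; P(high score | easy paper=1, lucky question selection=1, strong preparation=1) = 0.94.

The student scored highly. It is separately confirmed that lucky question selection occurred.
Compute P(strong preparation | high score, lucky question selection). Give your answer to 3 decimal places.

P(strong preparation | high score, lucky question selection) ≈ 0.159

For the numerator, keep only strong preparation=true terms: 0.061152 + 0.001504 = 0.062656
Denominator P(high score | lucky question selection): 0.35×0.98×0.92 + 0.78×0.98×0.08 + 0.83×0.02×0.92 + 0.94×0.02×0.08 = 0.393488
P(strong preparation | high score, lucky question selection) = 0.062656/0.393488 ≈ 0.159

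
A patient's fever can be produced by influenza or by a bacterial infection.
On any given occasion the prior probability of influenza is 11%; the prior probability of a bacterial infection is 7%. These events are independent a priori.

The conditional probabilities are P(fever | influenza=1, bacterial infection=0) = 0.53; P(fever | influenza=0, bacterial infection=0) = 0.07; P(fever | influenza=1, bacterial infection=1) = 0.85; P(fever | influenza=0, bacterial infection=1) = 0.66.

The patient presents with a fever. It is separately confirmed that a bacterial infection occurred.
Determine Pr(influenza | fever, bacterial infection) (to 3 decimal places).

P(fever | bacterial infection) = 0.66×0.89 + 0.85×0.11 = 0.587400 + 0.093500 = 0.680900
Restricting to configurations with influenza present: 0.85×0.11 = 0.093500.
So P(influenza | fever, bacterial infection) = 0.093500/0.680900 ≈ 0.137.

Pr(influenza | fever, bacterial infection) ≈ 0.137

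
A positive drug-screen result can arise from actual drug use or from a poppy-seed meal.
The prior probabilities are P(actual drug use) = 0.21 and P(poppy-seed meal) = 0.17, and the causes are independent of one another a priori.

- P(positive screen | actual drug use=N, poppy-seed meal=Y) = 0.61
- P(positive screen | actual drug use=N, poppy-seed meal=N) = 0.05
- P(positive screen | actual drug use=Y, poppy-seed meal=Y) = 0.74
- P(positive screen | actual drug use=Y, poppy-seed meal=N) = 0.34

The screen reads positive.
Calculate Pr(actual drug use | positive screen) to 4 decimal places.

Pr(actual drug use | positive screen) ≈ 0.4276

For the numerator, keep only actual drug use=true terms: 0.059262 + 0.026418 = 0.085680
Normalizer over all consistent configurations: 0.05×0.79×0.83 + 0.61×0.79×0.17 + 0.34×0.21×0.83 + 0.74×0.21×0.17 = 0.200388
P(actual drug use | positive screen) = 0.085680/0.200388 ≈ 0.4276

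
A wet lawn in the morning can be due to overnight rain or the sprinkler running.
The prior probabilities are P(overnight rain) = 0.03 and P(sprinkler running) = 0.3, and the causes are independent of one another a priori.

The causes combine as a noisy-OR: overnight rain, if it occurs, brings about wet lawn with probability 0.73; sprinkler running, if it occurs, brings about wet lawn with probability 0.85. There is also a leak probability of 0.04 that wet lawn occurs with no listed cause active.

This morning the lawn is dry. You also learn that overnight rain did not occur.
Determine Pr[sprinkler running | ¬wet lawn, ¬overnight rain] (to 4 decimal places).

Pr[sprinkler running | ¬wet lawn, ¬overnight rain] ≈ 0.0604

Under noisy-OR, P(wet lawn | causes) = 1 − (1−0.04)·∏(1−qᵢ) over the active causes.
Sum P(¬wet lawn|·) weighted by the priors over both values of sprinkler running:
  P(¬wet lawn | ¬overnight rain) = 0.96·0.7 + 0.144·0.3
        = 0.672000 + 0.043200 = 0.715200
The terms with sprinkler running present sum to 0.043200, so
  P(sprinkler running | ¬wet lawn, ¬overnight rain) = 0.043200 / 0.715200 ≈ 0.0604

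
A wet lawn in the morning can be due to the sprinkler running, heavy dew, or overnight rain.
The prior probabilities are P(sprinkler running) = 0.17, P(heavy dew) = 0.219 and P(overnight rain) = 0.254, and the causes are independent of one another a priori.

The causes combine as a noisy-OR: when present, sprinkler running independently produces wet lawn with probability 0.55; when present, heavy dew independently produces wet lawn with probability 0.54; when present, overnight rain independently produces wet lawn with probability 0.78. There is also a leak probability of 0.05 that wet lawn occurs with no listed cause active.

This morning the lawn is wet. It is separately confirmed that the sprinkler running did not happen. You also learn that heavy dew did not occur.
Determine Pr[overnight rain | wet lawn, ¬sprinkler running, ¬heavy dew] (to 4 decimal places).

Pr[overnight rain | wet lawn, ¬sprinkler running, ¬heavy dew] ≈ 0.8434

Under noisy-OR, P(wet lawn | causes) = 1 − (1−0.05)·∏(1−qᵢ) over the active causes.
Sum P(wet lawn|·) weighted by the priors over both values of overnight rain:
  P(wet lawn | ¬sprinkler running, ¬heavy dew) = 0.05*0.746 + 0.791*0.254
        = 0.037300 + 0.200914 = 0.238214
The terms with overnight rain present sum to 0.200914, so
  P(overnight rain | wet lawn, ¬sprinkler running, ¬heavy dew) = 0.200914 / 0.238214 ≈ 0.8434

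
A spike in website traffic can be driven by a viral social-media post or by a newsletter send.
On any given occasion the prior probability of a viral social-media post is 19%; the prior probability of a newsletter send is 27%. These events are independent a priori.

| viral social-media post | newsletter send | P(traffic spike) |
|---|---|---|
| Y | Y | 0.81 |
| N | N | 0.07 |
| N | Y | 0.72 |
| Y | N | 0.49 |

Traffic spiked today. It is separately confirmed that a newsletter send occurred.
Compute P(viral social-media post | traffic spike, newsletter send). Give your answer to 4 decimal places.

Enumerate both values of viral social-media post and weight by the priors:
  P(traffic spike | newsletter send) = 0.72·0.81 + 0.81·0.19
        = 0.583200 + 0.153900 = 0.737100
Configurations with viral social-media post contribute 0.153900, so
  P(viral social-media post | traffic spike, newsletter send) = 0.153900 / 0.737100 ≈ 0.2088

P(viral social-media post | traffic spike, newsletter send) ≈ 0.2088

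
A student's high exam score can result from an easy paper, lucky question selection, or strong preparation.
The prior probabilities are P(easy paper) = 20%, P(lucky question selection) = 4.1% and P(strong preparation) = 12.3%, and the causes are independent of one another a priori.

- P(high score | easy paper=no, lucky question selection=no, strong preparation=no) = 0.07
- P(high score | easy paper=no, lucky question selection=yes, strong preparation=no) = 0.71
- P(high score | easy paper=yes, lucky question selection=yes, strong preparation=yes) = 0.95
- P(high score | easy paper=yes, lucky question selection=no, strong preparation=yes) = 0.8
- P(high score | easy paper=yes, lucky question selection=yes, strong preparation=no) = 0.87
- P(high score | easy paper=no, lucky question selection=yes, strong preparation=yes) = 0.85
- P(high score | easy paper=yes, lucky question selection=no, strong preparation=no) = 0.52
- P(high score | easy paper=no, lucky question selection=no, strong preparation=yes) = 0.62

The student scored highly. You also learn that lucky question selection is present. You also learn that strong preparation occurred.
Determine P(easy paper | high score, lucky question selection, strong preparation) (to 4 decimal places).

P(easy paper | high score, lucky question selection, strong preparation) ≈ 0.2184

Numerator (weight on configurations with easy paper): 0.95·0.2 = 0.190000
The normalizing constant is 0.85·0.8 + 0.95·0.2 = 0.870000
P(easy paper | high score, lucky question selection, strong preparation) = 0.190000/0.870000 ≈ 0.2184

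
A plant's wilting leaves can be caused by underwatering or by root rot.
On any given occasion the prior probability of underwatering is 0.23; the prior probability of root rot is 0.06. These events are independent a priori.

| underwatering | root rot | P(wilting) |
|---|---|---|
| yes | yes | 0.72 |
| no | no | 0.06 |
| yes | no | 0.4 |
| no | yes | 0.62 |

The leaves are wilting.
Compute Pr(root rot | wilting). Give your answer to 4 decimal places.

Pr(root rot | wilting) ≈ 0.2290

P(wilting) = 0.06×0.77×0.94 + 0.62×0.77×0.06 + 0.4×0.23×0.94 + 0.72×0.23×0.06 = 0.043428 + 0.028644 + 0.086480 + 0.009936 = 0.168488
Restricting to configurations with root rot present: 0.028644 + 0.009936 = 0.038580.
Hence the posterior is 0.038580/0.168488 ≈ 0.2290.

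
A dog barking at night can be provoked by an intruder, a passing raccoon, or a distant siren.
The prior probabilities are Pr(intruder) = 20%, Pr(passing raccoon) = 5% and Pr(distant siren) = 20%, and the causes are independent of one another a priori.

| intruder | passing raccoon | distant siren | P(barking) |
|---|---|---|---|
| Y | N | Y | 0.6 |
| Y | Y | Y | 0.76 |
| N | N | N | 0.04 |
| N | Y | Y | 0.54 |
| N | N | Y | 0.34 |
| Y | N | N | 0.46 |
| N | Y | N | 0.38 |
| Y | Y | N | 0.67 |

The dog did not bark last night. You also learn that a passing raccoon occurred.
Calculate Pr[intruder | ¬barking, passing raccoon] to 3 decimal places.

Sum P(¬barking|·) weighted by the priors over the 4 (intruder, distant siren) configurations:
  P(¬barking | passing raccoon) = 0.62×0.8×0.8 + 0.46×0.8×0.2 + 0.33×0.2×0.8 + 0.24×0.2×0.2
        = 0.396800 + 0.073600 + 0.052800 + 0.009600 = 0.532800
The terms with intruder present sum to 0.062400, so
  P(intruder | ¬barking, passing raccoon) = 0.062400 / 0.532800 ≈ 0.117

Pr[intruder | ¬barking, passing raccoon] ≈ 0.117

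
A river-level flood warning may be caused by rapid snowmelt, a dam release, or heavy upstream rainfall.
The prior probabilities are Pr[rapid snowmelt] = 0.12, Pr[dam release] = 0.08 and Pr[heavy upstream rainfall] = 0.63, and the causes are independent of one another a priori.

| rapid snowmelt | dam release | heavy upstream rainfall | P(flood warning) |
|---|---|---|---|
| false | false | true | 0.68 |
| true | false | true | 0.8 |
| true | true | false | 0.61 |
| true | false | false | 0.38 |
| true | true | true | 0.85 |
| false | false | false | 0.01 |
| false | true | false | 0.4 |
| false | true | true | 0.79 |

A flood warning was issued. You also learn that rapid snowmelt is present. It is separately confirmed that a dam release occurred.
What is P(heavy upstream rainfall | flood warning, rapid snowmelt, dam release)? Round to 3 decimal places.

P(flood warning | rapid snowmelt, dam release) = 0.61×0.37 + 0.85×0.63 = 0.225700 + 0.535500 = 0.761200
Of this, 0.535500 comes from 0.85×0.63 (the heavy upstream rainfall=true cases).
P(heavy upstream rainfall | flood warning, rapid snowmelt, dam release) = 0.535500 / 0.761200 ≈ 0.703

P(heavy upstream rainfall | flood warning, rapid snowmelt, dam release) ≈ 0.703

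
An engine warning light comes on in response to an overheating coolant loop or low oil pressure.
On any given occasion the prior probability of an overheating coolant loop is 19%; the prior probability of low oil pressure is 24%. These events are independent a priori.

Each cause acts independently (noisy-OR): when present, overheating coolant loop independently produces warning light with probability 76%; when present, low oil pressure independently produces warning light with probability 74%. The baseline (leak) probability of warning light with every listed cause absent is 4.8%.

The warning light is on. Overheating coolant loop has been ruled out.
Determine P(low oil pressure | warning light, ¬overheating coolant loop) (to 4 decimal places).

Under noisy-OR, P(warning light | causes) = 1 − (1−0.048)·∏(1−qᵢ) over the active causes.
P(warning light | ¬overheating coolant loop) = 0.048×0.76 + 0.75248×0.24 = 0.036480 + 0.180595 = 0.217075
Restricting to configurations with low oil pressure present: 0.75248×0.24 = 0.180595.
Hence the posterior is 0.180595/0.217075 ≈ 0.8319.

P(low oil pressure | warning light, ¬overheating coolant loop) ≈ 0.8319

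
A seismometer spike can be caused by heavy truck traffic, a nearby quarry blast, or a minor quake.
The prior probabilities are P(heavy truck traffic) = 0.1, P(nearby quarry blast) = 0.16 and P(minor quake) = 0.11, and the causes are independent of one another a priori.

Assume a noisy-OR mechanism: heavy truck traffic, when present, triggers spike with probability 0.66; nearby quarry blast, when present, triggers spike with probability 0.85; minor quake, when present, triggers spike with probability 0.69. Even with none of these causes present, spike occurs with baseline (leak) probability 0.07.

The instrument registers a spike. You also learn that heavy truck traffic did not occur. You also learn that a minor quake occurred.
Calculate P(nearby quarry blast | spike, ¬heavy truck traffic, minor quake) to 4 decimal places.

Under noisy-OR, P(spike | causes) = 1 − (1−0.07)·∏(1−qᵢ) over the active causes.
Numerator (weight on configurations with nearby quarry blast): 0.956755·0.16 = 0.153081
Denominator P(spike | ¬heavy truck traffic, minor quake): 0.7117·0.84 + 0.956755·0.16 = 0.750909
Posterior = 0.153081 / 0.750909 ≈ 0.2039

P(nearby quarry blast | spike, ¬heavy truck traffic, minor quake) ≈ 0.2039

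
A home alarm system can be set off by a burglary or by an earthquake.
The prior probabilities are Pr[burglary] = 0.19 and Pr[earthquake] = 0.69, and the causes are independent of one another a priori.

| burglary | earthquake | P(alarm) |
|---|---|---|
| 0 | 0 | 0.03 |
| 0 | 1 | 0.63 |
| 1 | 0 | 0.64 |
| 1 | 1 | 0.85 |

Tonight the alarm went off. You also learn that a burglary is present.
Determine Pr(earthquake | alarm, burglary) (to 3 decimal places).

Weight on earthquake=true, given the evidence: 0.85×0.69 = 0.586500
Normalizer over all consistent configurations: 0.64×0.31 + 0.85×0.69 = 0.784900
P(earthquake | alarm, burglary) = 0.586500/0.784900 ≈ 0.747

Pr(earthquake | alarm, burglary) ≈ 0.747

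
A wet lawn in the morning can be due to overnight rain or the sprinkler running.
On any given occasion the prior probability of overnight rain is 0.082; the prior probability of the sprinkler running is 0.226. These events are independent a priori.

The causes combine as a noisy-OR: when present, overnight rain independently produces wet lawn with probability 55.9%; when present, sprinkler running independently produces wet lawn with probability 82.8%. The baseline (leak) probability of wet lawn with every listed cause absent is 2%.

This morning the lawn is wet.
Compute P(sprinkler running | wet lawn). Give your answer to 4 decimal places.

Under noisy-OR, P(wet lawn | causes) = 1 − (1−0.02)·∏(1−qᵢ) over the active causes.
Sum P(wet lawn|·) weighted by the priors over the 4 (overnight rain, sprinkler running) configurations:
  P(wet lawn) = 0.02·0.918·0.774 + 0.83144·0.918·0.226 + 0.56782·0.082·0.774 + 0.925665·0.082·0.226
        = 0.014211 + 0.172497 + 0.036038 + 0.017154 = 0.239900
Configurations with sprinkler running contribute 0.189651, so
  P(sprinkler running | wet lawn) = 0.189651 / 0.239900 ≈ 0.7905

P(sprinkler running | wet lawn) ≈ 0.7905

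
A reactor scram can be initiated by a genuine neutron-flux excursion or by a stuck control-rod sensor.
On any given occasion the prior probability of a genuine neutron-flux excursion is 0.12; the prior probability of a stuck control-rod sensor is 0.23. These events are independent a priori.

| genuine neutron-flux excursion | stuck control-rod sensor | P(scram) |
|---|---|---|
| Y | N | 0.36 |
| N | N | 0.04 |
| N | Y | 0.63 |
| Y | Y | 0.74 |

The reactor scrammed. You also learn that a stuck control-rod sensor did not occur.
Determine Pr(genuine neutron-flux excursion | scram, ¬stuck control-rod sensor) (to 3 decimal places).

P(scram | ¬stuck control-rod sensor) = 0.04×0.88 + 0.36×0.12 = 0.035200 + 0.043200 = 0.078400
Restricting to configurations with genuine neutron-flux excursion present: 0.36×0.12 = 0.043200.
So P(genuine neutron-flux excursion | scram, ¬stuck control-rod sensor) = 0.043200/0.078400 ≈ 0.551.

Pr(genuine neutron-flux excursion | scram, ¬stuck control-rod sensor) ≈ 0.551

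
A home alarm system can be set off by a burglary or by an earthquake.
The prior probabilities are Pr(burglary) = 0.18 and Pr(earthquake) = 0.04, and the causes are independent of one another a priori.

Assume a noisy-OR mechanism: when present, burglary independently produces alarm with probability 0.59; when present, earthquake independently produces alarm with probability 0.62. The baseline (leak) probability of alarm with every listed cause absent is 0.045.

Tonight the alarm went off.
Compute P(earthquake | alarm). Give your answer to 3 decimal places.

Under noisy-OR, P(alarm | causes) = 1 − (1−0.045)·∏(1−qᵢ) over the active causes.
P(alarm) = 0.045*0.82*0.96 + 0.6371*0.82*0.04 + 0.60845*0.18*0.96 + 0.851211*0.18*0.04 = 0.035424 + 0.020897 + 0.105140 + 0.006129 = 0.167590
The earthquake-present share is 0.020897 + 0.006129 = 0.027026.
P(earthquake | alarm) = 0.027026 / 0.167590 ≈ 0.161

P(earthquake | alarm) ≈ 0.161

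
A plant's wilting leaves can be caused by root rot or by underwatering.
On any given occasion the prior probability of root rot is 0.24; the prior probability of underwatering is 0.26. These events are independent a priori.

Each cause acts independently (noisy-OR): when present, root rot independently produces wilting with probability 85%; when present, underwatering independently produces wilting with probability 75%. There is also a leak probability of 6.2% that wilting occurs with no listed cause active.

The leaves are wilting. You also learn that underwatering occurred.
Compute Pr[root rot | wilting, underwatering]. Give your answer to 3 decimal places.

Pr[root rot | wilting, underwatering] ≈ 0.285

Under noisy-OR, P(wilting | causes) = 1 − (1−0.062)·∏(1−qᵢ) over the active causes.
Weight on root rot=true, given the evidence: 0.964825·0.24 = 0.231558
Normalizer over all consistent configurations: 0.7655·0.76 + 0.964825·0.24 = 0.813338
P(root rot | wilting, underwatering) = 0.231558/0.813338 ≈ 0.285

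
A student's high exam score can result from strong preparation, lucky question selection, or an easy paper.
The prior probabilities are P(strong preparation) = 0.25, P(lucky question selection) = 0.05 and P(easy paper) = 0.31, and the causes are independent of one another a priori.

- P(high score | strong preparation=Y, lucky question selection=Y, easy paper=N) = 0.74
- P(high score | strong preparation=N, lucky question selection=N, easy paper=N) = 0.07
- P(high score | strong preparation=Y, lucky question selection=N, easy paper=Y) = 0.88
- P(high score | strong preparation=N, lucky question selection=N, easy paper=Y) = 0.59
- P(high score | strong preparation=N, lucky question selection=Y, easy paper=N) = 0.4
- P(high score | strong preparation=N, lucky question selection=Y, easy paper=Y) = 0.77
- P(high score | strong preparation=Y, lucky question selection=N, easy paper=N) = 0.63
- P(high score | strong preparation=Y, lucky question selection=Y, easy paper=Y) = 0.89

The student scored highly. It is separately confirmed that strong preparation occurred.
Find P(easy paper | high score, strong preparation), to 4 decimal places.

P(high score | strong preparation) = 0.63*0.95*0.69 + 0.88*0.95*0.31 + 0.74*0.05*0.69 + 0.89*0.05*0.31 = 0.412965 + 0.259160 + 0.025530 + 0.013795 = 0.711450
Restricting to configurations with easy paper present: 0.259160 + 0.013795 = 0.272955.
Hence the posterior is 0.272955/0.711450 ≈ 0.3837.

P(easy paper | high score, strong preparation) ≈ 0.3837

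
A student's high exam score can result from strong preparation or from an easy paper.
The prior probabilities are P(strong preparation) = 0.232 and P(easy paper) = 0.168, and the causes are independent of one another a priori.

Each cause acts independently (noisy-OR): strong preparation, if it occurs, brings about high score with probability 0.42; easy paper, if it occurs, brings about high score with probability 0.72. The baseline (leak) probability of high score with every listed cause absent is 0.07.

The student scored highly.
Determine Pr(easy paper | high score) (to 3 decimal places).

Under noisy-OR, P(high score | causes) = 1 − (1−0.07)·∏(1−qᵢ) over the active causes.
Weight on easy paper=true, given the evidence: 0.095426 + 0.033089 = 0.128515
Normalizer over all consistent configurations: 0.07·0.768·0.832 + 0.7396·0.768·0.168 + 0.4606·0.232·0.832 + 0.848968·0.232·0.168 = 0.262150
P(easy paper | high score) = 0.128515/0.262150 ≈ 0.490

Pr(easy paper | high score) ≈ 0.490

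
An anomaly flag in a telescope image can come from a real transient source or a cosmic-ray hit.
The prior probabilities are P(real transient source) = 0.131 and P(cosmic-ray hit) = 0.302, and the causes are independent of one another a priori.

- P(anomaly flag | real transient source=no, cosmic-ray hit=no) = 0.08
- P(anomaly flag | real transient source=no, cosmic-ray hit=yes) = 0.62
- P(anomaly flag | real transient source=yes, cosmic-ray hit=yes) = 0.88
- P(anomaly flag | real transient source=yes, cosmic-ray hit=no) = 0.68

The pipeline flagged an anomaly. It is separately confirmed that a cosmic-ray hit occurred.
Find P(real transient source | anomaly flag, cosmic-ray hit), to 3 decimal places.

P(anomaly flag | cosmic-ray hit) = 0.62×0.869 + 0.88×0.131 = 0.538780 + 0.115280 = 0.654060
Of this, 0.115280 comes from 0.88×0.131 (the real transient source=true cases).
P(real transient source | anomaly flag, cosmic-ray hit) = 0.115280 / 0.654060 ≈ 0.176

P(real transient source | anomaly flag, cosmic-ray hit) ≈ 0.176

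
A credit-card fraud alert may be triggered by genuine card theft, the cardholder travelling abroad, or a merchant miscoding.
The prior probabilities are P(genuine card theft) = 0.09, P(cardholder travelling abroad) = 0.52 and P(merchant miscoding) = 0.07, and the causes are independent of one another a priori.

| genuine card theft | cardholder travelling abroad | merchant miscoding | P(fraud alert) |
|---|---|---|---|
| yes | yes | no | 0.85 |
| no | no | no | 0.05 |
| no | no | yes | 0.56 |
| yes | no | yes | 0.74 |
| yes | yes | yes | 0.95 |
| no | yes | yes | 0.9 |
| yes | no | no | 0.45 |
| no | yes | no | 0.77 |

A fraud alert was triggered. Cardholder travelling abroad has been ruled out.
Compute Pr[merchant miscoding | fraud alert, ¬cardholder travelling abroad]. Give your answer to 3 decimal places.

P(fraud alert | ¬cardholder travelling abroad) = 0.05*0.91*0.93 + 0.56*0.91*0.07 + 0.45*0.09*0.93 + 0.74*0.09*0.07 = 0.042315 + 0.035672 + 0.037665 + 0.004662 = 0.120314
Of this, 0.040334 comes from 0.035672 + 0.004662 (the merchant miscoding=true cases).
Hence the posterior is 0.040334/0.120314 ≈ 0.335.

Pr[merchant miscoding | fraud alert, ¬cardholder travelling abroad] ≈ 0.335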